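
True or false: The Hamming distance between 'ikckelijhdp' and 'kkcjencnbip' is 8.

Differing positions: 1, 4, 6, 7, 8, 9, 10. Hamming distance = 7, so the claim that d_H = 8 is false.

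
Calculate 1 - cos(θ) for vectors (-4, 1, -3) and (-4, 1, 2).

With u = (-4, 1, -3), v = (-4, 1, 2):
u·v = (-4)·(-4) + 1·1 + (-3)·2 = 16 + 1 + (-6) = 11.
|u| = √((-4)² + 1² + (-3)²) = √26, |v| = √((-4)² + 1² + 2²) = √21, so |u||v| = √(26·21) = √546.
cos θ = (u·v)/(|u||v|) = 11/√546 ≈ 0.4708
Cosine distance = 1 - cos θ ≈ 1 - 0.4708 = 0.5292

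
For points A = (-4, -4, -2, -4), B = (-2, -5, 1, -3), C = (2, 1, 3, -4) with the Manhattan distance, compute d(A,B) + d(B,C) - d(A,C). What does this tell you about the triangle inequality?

d(A,B) = 2 + 1 + 3 + 1 = 7, d(B,C) = 4 + 6 + 2 + 1 = 13, d(A,C) = 6 + 5 + 5 + 0 = 16.
d(A,B) + d(B,C) - d(A,C) = 7 + 13 - 16 = 20 - 16 = 4. This is ≥ 0, so the triangle inequality holds for these points.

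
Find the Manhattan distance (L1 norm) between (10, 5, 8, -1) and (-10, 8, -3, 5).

Σ|x_i - y_i| = |10 - (-10)| + |5 - 8| + |8 - (-3)| + |-1 - 5| = 20 + 3 + 11 + 6 = 40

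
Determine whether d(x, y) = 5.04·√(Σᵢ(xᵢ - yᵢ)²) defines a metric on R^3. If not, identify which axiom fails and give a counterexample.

Yes. The L2 (Euclidean) norm induces a metric on R^3, and multiplying a metric by a positive constant 5.04 > 0 preserves all four axioms: non-negativity (5.04·||x-y|| ≥ 0), identity (5.04·||x-y|| = 0 ⟺ ||x-y|| = 0 ⟺ x = y), symmetry (||x-y|| = ||y-x||), and the triangle inequality (5.04·||x-z|| ≤ 5.04·||x-y|| + 5.04·||y-z||). So d is a metric.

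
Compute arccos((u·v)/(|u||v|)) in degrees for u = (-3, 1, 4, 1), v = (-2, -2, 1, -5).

With u = (-3, 1, 4, 1), v = (-2, -2, 1, -5):
u·v = (-3)·(-2) + 1·(-2) + 4·1 + 1·(-5) = 6 + (-2) + 4 + (-5) = 3.
|u| = √((-3)² + 1² + 4² + 1²) = √27, |v| = √((-2)² + (-2)² + 1² + (-5)²) = √34, so |u||v| = √(27·34) = √918.
cos θ = (u·v)/(|u||v|) = 3/√918 ≈ 0.099015
θ = arccos(0.099015) ≈ 84.32°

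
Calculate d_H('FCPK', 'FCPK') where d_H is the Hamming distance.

Differing positions: none. Hamming distance = 0.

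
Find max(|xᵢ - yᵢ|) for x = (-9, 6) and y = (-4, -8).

max(|x_i - y_i|) = max(|-9 - (-4)|, |6 - (-8)|) = max(5, 14) = 14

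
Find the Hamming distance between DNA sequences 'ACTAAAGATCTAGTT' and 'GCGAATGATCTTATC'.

Differing positions: 1, 3, 6, 12, 13, 15. Hamming distance = 6.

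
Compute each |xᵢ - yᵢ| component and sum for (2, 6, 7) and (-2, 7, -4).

Σ|x_i - y_i| = |2 - (-2)| + |6 - 7| + |7 - (-4)| = 4 + 1 + 11 = 16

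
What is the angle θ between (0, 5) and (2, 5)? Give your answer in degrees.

With u = (0, 5), v = (2, 5):
u·v = 0·2 + 5·5 = 0 + 25 = 25.
|u| = √(0² + 5²) = √25, |v| = √(2² + 5²) = √29, so |u||v| = √(25·29) = √725.
cos θ = (u·v)/(|u||v|) = 25/√725 ≈ 0.928477
θ = arccos(0.928477) ≈ 21.8°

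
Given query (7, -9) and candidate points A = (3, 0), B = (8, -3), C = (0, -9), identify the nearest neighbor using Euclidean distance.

Distances: d(A) ≈ 9.8489, d(B) ≈ 6.0828, d(C) = 7. Nearest: B = (8, -3) with distance 6.0828.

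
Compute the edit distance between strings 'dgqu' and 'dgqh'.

Let D[i][j] be the edit distance between the first i characters of 'dgqu' and the first j characters of 'dgqh', with D[i][0] = i, D[0][j] = j, and D[i][j] = D[i-1][j-1] if the characters match, else 1 + min(D[i-1][j], D[i][j-1], D[i-1][j-1]). Filling the table (rows: prefixes of 'dgqu', columns: prefixes of 'dgqh'):
     ε  d  g  q  h
  ε  0  1  2  3  4
  d  1  0  1  2  3
  g  2  1  0  1  2
  q  3  2  1  0  1
  u  4  3  2  1  1
The bottom-right entry gives D[4][4] = 1, so no sequence of fewer than 1 edit works. Backtracking through the table gives one optimal edit sequence (1 edit):
  dgqu → dgqh (sub u→h @4)
Edit distance = 1.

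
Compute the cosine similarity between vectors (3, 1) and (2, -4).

With u = (3, 1), v = (2, -4):
u·v = 3·2 + 1·(-4) = 6 + (-4) = 2.
|u| = √(3² + 1²) = √10, |v| = √(2² + (-4)²) = √20, so |u||v| = √(10·20) = √200.
cos θ = (u·v)/(|u||v|) = 2/√200 ≈ 0.1414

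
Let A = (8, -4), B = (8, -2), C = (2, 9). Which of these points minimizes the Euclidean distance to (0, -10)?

Distances: d(A) = 10, d(B) ≈ 11.3137, d(C) ≈ 19.105. Nearest: A = (8, -4) with distance 10.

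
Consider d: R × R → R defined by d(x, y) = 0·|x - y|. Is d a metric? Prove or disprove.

No. With c = 0, d(x,y) = 0 for all x, y. This fails identity of indiscernibles: d(1, 3) = 0 but 1 ≠ 3.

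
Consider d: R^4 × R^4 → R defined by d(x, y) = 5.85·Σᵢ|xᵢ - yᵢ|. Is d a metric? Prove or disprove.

Yes. The L1 (Manhattan) norm induces a metric on R^4, and multiplying a metric by a positive constant 5.85 > 0 preserves all four axioms: non-negativity (5.85·||x-y|| ≥ 0), identity (5.85·||x-y|| = 0 ⟺ ||x-y|| = 0 ⟺ x = y), symmetry (||x-y|| = ||y-x||), and the triangle inequality (5.85·||x-z|| ≤ 5.85·||x-y|| + 5.85·||y-z||). So d is a metric.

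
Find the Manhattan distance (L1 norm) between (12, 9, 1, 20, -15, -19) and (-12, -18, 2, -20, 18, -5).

Σ|x_i - y_i| = |12 - (-12)| + |9 - (-18)| + |1 - 2| + |20 - (-20)| + |-15 - 18| + |-19 - (-5)| = 24 + 27 + 1 + 40 + 33 + 14 = 139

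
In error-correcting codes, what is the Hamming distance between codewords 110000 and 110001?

Differing positions: 6. Hamming distance = 1.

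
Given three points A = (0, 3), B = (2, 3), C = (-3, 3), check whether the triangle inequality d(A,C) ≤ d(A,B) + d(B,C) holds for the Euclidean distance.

d(A,B) = √(2² + 0²) = √4 = 2, d(B,C) = √(5² + 0²) = √25 = 5, d(A,C) = √(3² + 0²) = √9 = 3.
d(A,C) = 3 ≤ 2 + 5 = 7. Triangle inequality is satisfied.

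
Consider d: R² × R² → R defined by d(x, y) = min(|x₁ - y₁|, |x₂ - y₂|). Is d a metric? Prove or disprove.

No. d fails identity of indiscernibles: take x = (5, 0) and y = (5, 9). Then d(x,y) = min(|5 - 5|, |0 - 9|) = min(0, 9) = 0, yet x ≠ y.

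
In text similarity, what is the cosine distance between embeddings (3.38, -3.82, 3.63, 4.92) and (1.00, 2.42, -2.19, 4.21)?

With u = (3.38, -3.82, 3.63, 4.92), v = (1.00, 2.42, -2.19, 4.21):
u·v = 3.38·1 + (-3.82)·2.42 + 3.63·(-2.19) + 4.92·4.21 = 3.38 + (-9.2444) + (-7.9497) + 20.7132 = 6.8991.
|u| = √(3.38² + (-3.82)² + 3.63² + 4.92²) = √(11.4244 + 14.5924 + 13.1769 + 24.2064) = √63.4001, |v| = √(1² + 2.42² + (-2.19)² + 4.21²) = √(1 + 5.8564 + 4.7961 + 17.7241) = √29.3766.
cos θ = (u·v)/(|u||v|) = 6.8991/(√63.4001·√29.3766) ≈ 0.1599
Cosine distance = 1 - cos θ ≈ 1 - 0.1599 = 0.8401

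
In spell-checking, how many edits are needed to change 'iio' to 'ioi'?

Let D[i][j] be the edit distance between the first i characters of 'iio' and the first j characters of 'ioi', with D[i][0] = i, D[0][j] = j, and D[i][j] = D[i-1][j-1] if the characters match, else 1 + min(D[i-1][j], D[i][j-1], D[i-1][j-1]). Filling the table (rows: prefixes of 'iio', columns: prefixes of 'ioi'):
     ε  i  o  i
  ε  0  1  2  3
  i  1  0  1  2
  i  2  1  1  1
  o  3  2  1  2
The bottom-right entry gives D[3][3] = 2, so no sequence of fewer than 2 edits works. Backtracking through the table gives one optimal edit sequence (2 edits):
  iio → ioo (sub i→o @2)
  ioo → ioi (sub o→i @3)
Edit distance = 2.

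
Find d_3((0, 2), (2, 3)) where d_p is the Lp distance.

(Σ|x_i - y_i|^3)^(1/3) = (|0 - 2|^3 + |2 - 3|^3)^(1/3)
= (2^3 + 1^3)^(1/3) = (8 + 1)^(1/3) = (9)^(1/3) ≈ 2.0801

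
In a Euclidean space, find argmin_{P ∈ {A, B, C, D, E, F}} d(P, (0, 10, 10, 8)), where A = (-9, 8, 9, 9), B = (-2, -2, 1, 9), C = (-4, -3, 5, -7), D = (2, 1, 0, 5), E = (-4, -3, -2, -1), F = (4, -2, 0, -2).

Distances: d(A) ≈ 9.3274, d(B) ≈ 15.1658, d(C) ≈ 20.8567, d(D) ≈ 13.9284, d(E) ≈ 20.2485, d(F) ≈ 18.9737. Nearest: A = (-9, 8, 9, 9) with distance 9.3274.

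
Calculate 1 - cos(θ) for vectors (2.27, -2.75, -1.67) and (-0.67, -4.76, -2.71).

With u = (2.27, -2.75, -1.67), v = (-0.67, -4.76, -2.71):
u·v = 2.27·(-0.67) + (-2.75)·(-4.76) + (-1.67)·(-2.71) = (-1.5209) + 13.09 + 4.5257 = 16.0948.
|u| = √(2.27² + (-2.75)² + (-1.67)²) = √(5.1529 + 7.5625 + 2.7889) = √15.5043, |v| = √((-0.67)² + (-4.76)² + (-2.71)²) = √(0.4489 + 22.6576 + 7.3441) = √30.4506.
cos θ = (u·v)/(|u||v|) = 16.0948/(√15.5043·√30.4506) ≈ 0.7407
Cosine distance = 1 - cos θ ≈ 1 - 0.7407 = 0.2593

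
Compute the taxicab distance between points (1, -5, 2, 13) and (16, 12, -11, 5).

Σ|x_i - y_i| = |1 - 16| + |-5 - 12| + |2 - (-11)| + |13 - 5| = 15 + 17 + 13 + 8 = 53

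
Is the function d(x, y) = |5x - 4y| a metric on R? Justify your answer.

No. d fails symmetry: d(9, 7) = |5·9 - 4·7| = |17| = 17, but d(7, 9) = |5·7 - 4·9| = |-1| = 1. Since 17 ≠ 1, d(x,y) ≠ d(y,x) in general.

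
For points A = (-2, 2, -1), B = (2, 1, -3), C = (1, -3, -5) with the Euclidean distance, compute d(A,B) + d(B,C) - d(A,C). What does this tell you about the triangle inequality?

d(A,B) = √(4² + 1² + 2²) = √21 ≈ 4.5826, d(B,C) = √(1² + 4² + 2²) = √21 ≈ 4.5826, d(A,C) = √(3² + 5² + 4²) = √50 ≈ 7.0711.
d(A,B) + d(B,C) - d(A,C) = 4.5826 + 4.5826 - 7.0711 = 9.1652 - 7.0711 = 2.0941 (to 4 decimal places). This is ≥ 0, so the triangle inequality holds for these points.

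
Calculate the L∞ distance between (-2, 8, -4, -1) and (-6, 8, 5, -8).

max(|x_i - y_i|) = max(|-2 - (-6)|, |8 - 8|, |-4 - 5|, |-1 - (-8)|) = max(4, 0, 9, 7) = 9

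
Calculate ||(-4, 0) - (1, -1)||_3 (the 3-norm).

(Σ|x_i - y_i|^3)^(1/3) = (|-4 - 1|^3 + |0 - (-1)|^3)^(1/3)
= (5^3 + 1^3)^(1/3) = (125 + 1)^(1/3) = (126)^(1/3) ≈ 5.0133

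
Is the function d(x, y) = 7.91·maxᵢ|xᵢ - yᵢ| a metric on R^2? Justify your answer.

Yes. The L∞ (Chebyshev) norm induces a metric on R^2, and multiplying a metric by a positive constant 7.91 > 0 preserves all four axioms: non-negativity (7.91·||x-y|| ≥ 0), identity (7.91·||x-y|| = 0 ⟺ ||x-y|| = 0 ⟺ x = y), symmetry (||x-y|| = ||y-x||), and the triangle inequality (7.91·||x-z|| ≤ 7.91·||x-y|| + 7.91·||y-z||). So d is a metric.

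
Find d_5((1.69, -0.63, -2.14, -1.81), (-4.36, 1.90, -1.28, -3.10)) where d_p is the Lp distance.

(Σ|x_i - y_i|^5)^(1/5) = (|1.69 - (-4.36)|^5 + |-0.63 - 1.9|^5 + |-2.14 - (-1.28)|^5 + |-1.81 - (-3.1)|^5)^(1/5)
= (6.05^5 + 2.53^5 + 0.86^5 + 1.29^5)^(1/5) ≈ (8105.4452 + 103.6579 + 0.4704 + 3.5723)^(1/5) = (8213.1458)^(1/5) ≈ 6.066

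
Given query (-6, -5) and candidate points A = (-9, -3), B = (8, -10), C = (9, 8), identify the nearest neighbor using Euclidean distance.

Distances: d(A) ≈ 3.6056, d(B) ≈ 14.8661, d(C) ≈ 19.8494. Nearest: A = (-9, -3) with distance 3.6056.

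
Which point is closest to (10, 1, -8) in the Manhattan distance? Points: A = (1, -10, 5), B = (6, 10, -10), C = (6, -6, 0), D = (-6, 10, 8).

Distances: d(A) = 33, d(B) = 15, d(C) = 19, d(D) = 41. Nearest: B = (6, 10, -10) with distance 15.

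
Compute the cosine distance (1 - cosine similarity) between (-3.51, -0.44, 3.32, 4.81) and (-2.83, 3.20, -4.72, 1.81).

With u = (-3.51, -0.44, 3.32, 4.81), v = (-2.83, 3.20, -4.72, 1.81):
u·v = (-3.51)·(-2.83) + (-0.44)·3.2 + 3.32·(-4.72) + 4.81·1.81 = 9.9333 + (-1.408) + (-15.6704) + 8.7061 = 1.561.
|u| = √((-3.51)² + (-0.44)² + 3.32² + 4.81²) = √(12.3201 + 0.1936 + 11.0224 + 23.1361) = √46.6722, |v| = √((-2.83)² + 3.2² + (-4.72)² + 1.81²) = √(8.0089 + 10.24 + 22.2784 + 3.2761) = √43.8034.
cos θ = (u·v)/(|u||v|) = 1.561/(√46.6722·√43.8034) ≈ 0.0345
Cosine distance = 1 - cos θ ≈ 1 - 0.0345 = 0.9655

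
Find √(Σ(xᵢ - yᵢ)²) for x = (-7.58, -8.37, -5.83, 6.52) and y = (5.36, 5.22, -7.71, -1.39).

√(Σ(x_i - y_i)²) = √((-7.58 - 5.36)² + (-8.37 - 5.22)² + (-5.83 - (-7.71))² + (6.52 - (-1.39))²)
= √((-12.94)² + (-13.59)² + 1.88² + 7.91²) = √(167.4436 + 184.6881 + 3.5344 + 62.5681) = √418.2342 ≈ 20.4508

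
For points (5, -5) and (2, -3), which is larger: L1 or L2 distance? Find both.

L1 = |5 - 2| + |-5 - (-3)| = 3 + 2 = 5
L2 = √(3² + 2²) = √13 ≈ 3.6056
L1 ≥ L2 always (equality iff movement is along one axis); L1 > L2 here.
Ratio L1/L2 = 5/√13 ≈ 1.3868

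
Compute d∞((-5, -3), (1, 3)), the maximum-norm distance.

max(|x_i - y_i|) = max(|-5 - 1|, |-3 - 3|) = max(6, 6) = 6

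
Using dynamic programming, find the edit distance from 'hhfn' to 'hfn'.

Let D[i][j] be the edit distance between the first i characters of 'hhfn' and the first j characters of 'hfn', with D[i][0] = i, D[0][j] = j, and D[i][j] = D[i-1][j-1] if the characters match, else 1 + min(D[i-1][j], D[i][j-1], D[i-1][j-1]). Filling the table (rows: prefixes of 'hhfn', columns: prefixes of 'hfn'):
     ε  h  f  n
  ε  0  1  2  3
  h  1  0  1  2
  h  2  1  1  2
  f  3  2  1  2
  n  4  3  2  1
The bottom-right entry gives D[4][3] = 1, so no sequence of fewer than 1 edit works. Backtracking through the table gives one optimal edit sequence (1 edit):
  hhfn → hfn (del h @1)
Edit distance = 1.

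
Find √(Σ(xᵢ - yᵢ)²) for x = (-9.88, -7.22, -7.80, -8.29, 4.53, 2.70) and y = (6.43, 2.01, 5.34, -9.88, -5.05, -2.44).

√(Σ(x_i - y_i)²) = √((-9.88 - 6.43)² + (-7.22 - 2.01)² + (-7.8 - 5.34)² + (-8.29 - (-9.88))² + (4.53 - (-5.05))² + (2.7 - (-2.44))²)
= √((-16.31)² + (-9.23)² + (-13.14)² + 1.59² + 9.58² + 5.14²) = √(266.0161 + 85.1929 + 172.6596 + 2.5281 + 91.7764 + 26.4196) = √644.5927 ≈ 25.3888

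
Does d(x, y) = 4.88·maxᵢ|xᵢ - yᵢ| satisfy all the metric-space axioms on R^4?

Yes. The L∞ (Chebyshev) norm induces a metric on R^4, and multiplying a metric by a positive constant 4.88 > 0 preserves all four axioms: non-negativity (4.88·||x-y|| ≥ 0), identity (4.88·||x-y|| = 0 ⟺ ||x-y|| = 0 ⟺ x = y), symmetry (||x-y|| = ||y-x||), and the triangle inequality (4.88·||x-z|| ≤ 4.88·||x-y|| + 4.88·||y-z||). So d is a metric.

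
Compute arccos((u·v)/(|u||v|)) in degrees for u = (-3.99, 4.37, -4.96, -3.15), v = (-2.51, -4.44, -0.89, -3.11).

With u = (-3.99, 4.37, -4.96, -3.15), v = (-2.51, -4.44, -0.89, -3.11):
u·v = (-3.99)·(-2.51) + 4.37·(-4.44) + (-4.96)·(-0.89) + (-3.15)·(-3.11) = 10.0149 + (-19.4028) + 4.4144 + 9.7965 = 4.823.
|u| = √((-3.99)² + 4.37² + (-4.96)² + (-3.15)²) = √(15.9201 + 19.0969 + 24.6016 + 9.9225) = √69.5411, |v| = √((-2.51)² + (-4.44)² + (-0.89)² + (-3.11)²) = √(6.3001 + 19.7136 + 0.7921 + 9.6721) = √36.4779.
cos θ = (u·v)/(|u||v|) = 4.823/(√69.5411·√36.4779) ≈ 0.095759
θ = arccos(0.095759) ≈ 84.5°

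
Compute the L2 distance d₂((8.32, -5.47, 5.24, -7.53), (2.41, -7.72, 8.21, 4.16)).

√(Σ(x_i - y_i)²) = √((8.32 - 2.41)² + (-5.47 - (-7.72))² + (5.24 - 8.21)² + (-7.53 - 4.16)²)
= √(5.91² + 2.25² + (-2.97)² + (-11.69)²) = √(34.9281 + 5.0625 + 8.8209 + 136.6561) = √185.4676 ≈ 13.6186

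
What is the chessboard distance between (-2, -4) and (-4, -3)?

max(|x_i - y_i|) = max(|-2 - (-4)|, |-4 - (-3)|) = max(2, 1) = 2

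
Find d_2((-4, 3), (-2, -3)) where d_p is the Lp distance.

(Σ|x_i - y_i|^2)^(1/2) = (|-4 - (-2)|^2 + |3 - (-3)|^2)^(1/2)
= (2^2 + 6^2)^(1/2) = (4 + 36)^(1/2) = (40)^(1/2) ≈ 6.3246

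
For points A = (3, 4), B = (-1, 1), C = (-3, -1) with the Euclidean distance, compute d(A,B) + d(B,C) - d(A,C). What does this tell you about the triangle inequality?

d(A,B) = √(4² + 3²) = √25 = 5, d(B,C) = √(2² + 2²) = √8 ≈ 2.8284, d(A,C) = √(6² + 5²) = √61 ≈ 7.8102.
d(A,B) + d(B,C) - d(A,C) = 5 + 2.8284 - 7.8102 = 7.8284 - 7.8102 = 0.0182 (to 4 decimal places). This is ≥ 0, so the triangle inequality holds for these points.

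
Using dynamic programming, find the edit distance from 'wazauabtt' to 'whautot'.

Let D[i][j] be the edit distance between the first i characters of 'wazauabtt' and the first j characters of 'whautot', with D[i][0] = i, D[0][j] = j, and D[i][j] = D[i-1][j-1] if the characters match, else 1 + min(D[i-1][j], D[i][j-1], D[i-1][j-1]). Filling the table (rows: prefixes of 'wazauabtt', columns: prefixes of 'whautot'):
     ε  w  h  a  u  t  o  t
  ε  0  1  2  3  4  5  6  7
  w  1  0  1  2  3  4  5  6
  a  2  1  1  1  2  3  4  5
  z  3  2  2  2  2  3  4  5
  a  4  3  3  2  3  3  4  5
  u  5  4  4  3  2  3  4  5
  a  6  5  5  4  3  3  4  5
  b  7  6  6  5  4  4  4  5
  t  8  7  7  6  5  4  5  4
  t  9  8  8  7  6  5  5  5
The bottom-right entry gives D[9][7] = 5, so no sequence of fewer than 5 edits works. Backtracking through the table gives one optimal edit sequence (5 edits):
  wazauabtt → wzauabtt (del a @2)
  wzauabtt → whauabtt (sub z→h @2)
  whauabtt → whaubtt (del a @5)
  whaubtt → whauttt (sub b→t @5)
  whauttt → whautot (sub t→o @6)
Edit distance = 5.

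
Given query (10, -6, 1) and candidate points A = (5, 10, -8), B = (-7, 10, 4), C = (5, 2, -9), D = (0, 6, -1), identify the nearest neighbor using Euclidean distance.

Distances: d(A) ≈ 19.0263, d(B) ≈ 23.5372, d(C) ≈ 13.7477, d(D) ≈ 15.748. Nearest: C = (5, 2, -9) with distance 13.7477.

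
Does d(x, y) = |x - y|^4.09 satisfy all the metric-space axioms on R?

No. d(x,y) = |x-y|^4.09 fails the triangle inequality since p = 4.09 > 1. Counterexample: x = 0, y = 11, z = 15. d(x,z) = |0 - 15|^4.09 = 15^4.09 ≈ 64597.1339, but d(x,y) + d(y,z) = 11^4.09 + 4^4.09 ≈ 18167.5382 + 290.0183 = 18457.5565. Since 64597.1339 > 18457.5565, the triangle inequality is violated.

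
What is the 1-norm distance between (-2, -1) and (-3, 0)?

Σ|x_i - y_i| = |-2 - (-3)| + |-1 - 0| = 1 + 1 = 2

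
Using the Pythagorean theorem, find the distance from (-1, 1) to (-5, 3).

√(Σ(x_i - y_i)²) = √((-1 - (-5))² + (1 - 3)²)
= √(4² + (-2)²) = √(16 + 4) = √20 ≈ 4.4721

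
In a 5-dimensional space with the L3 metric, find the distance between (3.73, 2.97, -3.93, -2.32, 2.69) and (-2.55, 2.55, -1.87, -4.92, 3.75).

(Σ|x_i - y_i|^3)^(1/3) = (|3.73 - (-2.55)|^3 + |2.97 - 2.55|^3 + |-3.93 - (-1.87)|^3 + |-2.32 - (-4.92)|^3 + |2.69 - 3.75|^3)^(1/3)
= (6.28^3 + 0.42^3 + 2.06^3 + 2.6^3 + 1.06^3)^(1/3) ≈ (247.6732 + 0.0741 + 8.7418 + 17.576 + 1.191)^(1/3) = (275.2561)^(1/3) ≈ 6.505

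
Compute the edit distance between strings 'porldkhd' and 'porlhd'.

Let D[i][j] be the edit distance between the first i characters of 'porldkhd' and the first j characters of 'porlhd', with D[i][0] = i, D[0][j] = j, and D[i][j] = D[i-1][j-1] if the characters match, else 1 + min(D[i-1][j], D[i][j-1], D[i-1][j-1]). Filling the table (rows: prefixes of 'porldkhd', columns: prefixes of 'porlhd'):
     ε  p  o  r  l  h  d
  ε  0  1  2  3  4  5  6
  p  1  0  1  2  3  4  5
  o  2  1  0  1  2  3  4
  r  3  2  1  0  1  2  3
  l  4  3  2  1  0  1  2
  d  5  4  3  2  1  1  1
  k  6  5  4  3  2  2  2
  h  7  6  5  4  3  2  3
  d  8  7  6  5  4  3  2
The bottom-right entry gives D[8][6] = 2, so no sequence of fewer than 2 edits works. Backtracking through the table gives one optimal edit sequence (2 edits):
  porldkhd → porlkhd (del d @5)
  porlkhd → porlhd (del k @5)
Edit distance = 2.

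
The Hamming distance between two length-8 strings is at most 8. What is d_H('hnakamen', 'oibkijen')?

Differing positions: 1, 2, 3, 5, 6. Hamming distance = 5. The maximum possible Hamming distance for length-8 strings is 8, so d_H/8 = 5/8 = 0.625.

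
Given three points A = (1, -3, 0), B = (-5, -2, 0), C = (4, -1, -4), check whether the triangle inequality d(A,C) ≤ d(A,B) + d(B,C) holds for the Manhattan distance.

d(A,B) = 6 + 1 + 0 = 7, d(B,C) = 9 + 1 + 4 = 14, d(A,C) = 3 + 2 + 4 = 9.
d(A,C) = 9 ≤ 7 + 14 = 21. Triangle inequality is satisfied.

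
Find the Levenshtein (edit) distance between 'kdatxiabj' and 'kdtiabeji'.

Let D[i][j] be the edit distance between the first i characters of 'kdatxiabj' and the first j characters of 'kdtiabeji', with D[i][0] = i, D[0][j] = j, and D[i][j] = D[i-1][j-1] if the characters match, else 1 + min(D[i-1][j], D[i][j-1], D[i-1][j-1]). Filling the table (rows: prefixes of 'kdatxiabj', columns: prefixes of 'kdtiabeji'):
     ε  k  d  t  i  a  b  e  j  i
  ε  0  1  2  3  4  5  6  7  8  9
  k  1  0  1  2  3  4  5  6  7  8
  d  2  1  0  1  2  3  4  5  6  7
  a  3  2  1  1  2  2  3  4  5  6
  t  4  3  2  1  2  3  3  4  5  6
  x  5  4  3  2  2  3  4  4  5  6
  i  6  5  4  3  2  3  4  5  5  5
  a  7  6  5  4  3  2  3  4  5  6
  b  8  7  6  5  4  3  2  3  4  5
  j  9  8  7  6  5  4  3  3  3  4
The bottom-right entry gives D[9][9] = 4, so no sequence of fewer than 4 edits works. Backtracking through the table gives one optimal edit sequence (4 edits):
  kdatxiabj → kdtxiabj (del a @3)
  kdtxiabj → kdtiabj (del x @4)
  kdtiabj → kdtiabej (ins e @7)
  kdtiabej → kdtiabeji (ins i @9)
Edit distance = 4.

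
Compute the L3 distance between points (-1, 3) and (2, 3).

(Σ|x_i - y_i|^3)^(1/3) = (|-1 - 2|^3 + |3 - 3|^3)^(1/3)
= (3^3 + 0^3)^(1/3) = (27 + 0)^(1/3) = (27)^(1/3) = 3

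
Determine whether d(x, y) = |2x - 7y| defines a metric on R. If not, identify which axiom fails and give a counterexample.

No. d fails symmetry: d(7, 9) = |2·7 - 7·9| = |-49| = 49, but d(9, 7) = |2·9 - 7·7| = |-31| = 31. Since 49 ≠ 31, d(x,y) ≠ d(y,x) in general.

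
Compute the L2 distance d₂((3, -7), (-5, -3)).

√(Σ(x_i - y_i)²) = √((3 - (-5))² + (-7 - (-3))²)
= √(8² + (-4)²) = √(64 + 16) = √80 ≈ 8.9443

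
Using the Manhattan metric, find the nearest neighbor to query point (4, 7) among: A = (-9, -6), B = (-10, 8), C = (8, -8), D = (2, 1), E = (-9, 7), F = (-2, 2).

Distances: d(A) = 26, d(B) = 15, d(C) = 19, d(D) = 8, d(E) = 13, d(F) = 11. Nearest: D = (2, 1) with distance 8.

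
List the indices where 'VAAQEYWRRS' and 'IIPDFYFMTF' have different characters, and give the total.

Differing positions: 1, 2, 3, 4, 5, 7, 8, 9, 10. Hamming distance = 9.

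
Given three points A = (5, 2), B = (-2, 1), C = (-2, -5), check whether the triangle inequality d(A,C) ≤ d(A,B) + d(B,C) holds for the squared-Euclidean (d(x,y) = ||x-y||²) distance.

d(A,B) = 7² + 1² = 50, d(B,C) = 0² + 6² = 36, d(A,C) = 7² + 7² = 98.
d(A,C) = 98 > 50 + 36 = 86. Triangle inequality is VIOLATED. (Squared-Euclidean is not a metric — this is a counterexample.)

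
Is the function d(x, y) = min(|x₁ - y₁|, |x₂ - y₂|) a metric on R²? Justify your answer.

No. d fails identity of indiscernibles: take x = (-5, 0) and y = (-5, 1). Then d(x,y) = min(|-5 - (-5)|, |0 - 1|) = min(0, 1) = 0, yet x ≠ y.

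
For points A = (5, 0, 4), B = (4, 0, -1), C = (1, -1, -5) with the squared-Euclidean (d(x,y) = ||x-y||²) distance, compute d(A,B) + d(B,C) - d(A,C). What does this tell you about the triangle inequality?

d(A,B) = 1² + 0² + 5² = 26, d(B,C) = 3² + 1² + 4² = 26, d(A,C) = 4² + 1² + 9² = 98.
d(A,B) + d(B,C) - d(A,C) = 26 + 26 - 98 = 52 - 98 = -46. This is < 0, so the triangle inequality FAILS for these points (squared-Euclidean is not a metric).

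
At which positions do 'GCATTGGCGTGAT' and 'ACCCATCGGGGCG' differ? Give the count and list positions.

Differing positions: 1, 3, 4, 5, 6, 7, 8, 10, 12, 13. Hamming distance = 10.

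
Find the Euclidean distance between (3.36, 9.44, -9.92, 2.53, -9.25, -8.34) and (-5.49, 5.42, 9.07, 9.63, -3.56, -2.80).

√(Σ(x_i - y_i)²) = √((3.36 - (-5.49))² + (9.44 - 5.42)² + (-9.92 - 9.07)² + (2.53 - 9.63)² + (-9.25 - (-3.56))² + (-8.34 - (-2.8))²)
= √(8.85² + 4.02² + (-18.99)² + (-7.1)² + (-5.69)² + (-5.54)²) = √(78.3225 + 16.1604 + 360.6201 + 50.41 + 32.3761 + 30.6916) = √568.5807 ≈ 23.8449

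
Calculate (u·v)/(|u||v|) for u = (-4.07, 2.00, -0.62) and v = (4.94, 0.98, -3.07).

With u = (-4.07, 2.00, -0.62), v = (4.94, 0.98, -3.07):
u·v = (-4.07)·4.94 + 2·0.98 + (-0.62)·(-3.07) = (-20.1058) + 1.96 + 1.9034 = -16.2424.
|u| = √((-4.07)² + 2² + (-0.62)²) = √(16.5649 + 4 + 0.3844) = √20.9493, |v| = √(4.94² + 0.98² + (-3.07)²) = √(24.4036 + 0.9604 + 9.4249) = √34.7889.
cos θ = (u·v)/(|u||v|) = -16.2424/(√20.9493·√34.7889) ≈ -0.6017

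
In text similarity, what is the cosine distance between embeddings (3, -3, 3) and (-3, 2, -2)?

With u = (3, -3, 3), v = (-3, 2, -2):
u·v = 3·(-3) + (-3)·2 + 3·(-2) = (-9) + (-6) + (-6) = -21.
|u| = √(3² + (-3)² + 3²) = √27, |v| = √((-3)² + 2² + (-2)²) = √17, so |u||v| = √(27·17) = √459.
cos θ = (u·v)/(|u||v|) = -21/√459 ≈ -0.9802
Cosine distance = 1 - cos θ ≈ 1 - (-0.9802) = 1.9802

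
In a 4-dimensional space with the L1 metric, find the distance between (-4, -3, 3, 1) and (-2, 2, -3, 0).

Σ|x_i - y_i| = |-4 - (-2)| + |-3 - 2| + |3 - (-3)| + |1 - 0| = 2 + 5 + 6 + 1 = 14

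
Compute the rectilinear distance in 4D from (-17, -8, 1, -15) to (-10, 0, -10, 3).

Σ|x_i - y_i| = |-17 - (-10)| + |-8 - 0| + |1 - (-10)| + |-15 - 3| = 7 + 8 + 11 + 18 = 44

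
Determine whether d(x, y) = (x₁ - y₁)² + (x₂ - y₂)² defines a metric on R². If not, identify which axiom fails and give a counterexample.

No. The squared Euclidean distance fails the triangle inequality. Counterexample: x = (0, 0), y = (1, 1), z = (2, 2). d(x,z) = 2² + 2² = 8, but d(x,y) + d(y,z) = (1² + 1²) + (1² + 1²) = 2 + 2 = 4. Since 8 > 4, the triangle inequality is violated. (Note: √d, the ordinary Euclidean distance, IS a metric.)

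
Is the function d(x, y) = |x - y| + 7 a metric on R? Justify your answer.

No. d fails identity of indiscernibles (specifically d(x,x) = 0): d(6, 6) = |6 - 6| + 7 = 0 + 7 = 7 ≠ 0.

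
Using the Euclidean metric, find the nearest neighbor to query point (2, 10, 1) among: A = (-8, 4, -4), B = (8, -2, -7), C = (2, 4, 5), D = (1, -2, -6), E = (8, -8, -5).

Distances: d(A) ≈ 12.6886, d(B) ≈ 15.6205, d(C) ≈ 7.2111, d(D) ≈ 13.9284, d(E) ≈ 19.8997. Nearest: C = (2, 4, 5) with distance 7.2111.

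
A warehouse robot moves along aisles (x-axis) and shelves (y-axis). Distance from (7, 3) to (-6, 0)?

Σ|x_i - y_i| = |7 - (-6)| + |3 - 0| = 13 + 3 = 16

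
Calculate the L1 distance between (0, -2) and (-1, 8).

Σ|x_i - y_i| = |0 - (-1)| + |-2 - 8| = 1 + 10 = 11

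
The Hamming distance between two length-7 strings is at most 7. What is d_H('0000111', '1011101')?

Differing positions: 1, 3, 4, 6. Hamming distance = 4. The maximum possible Hamming distance for length-7 strings is 7, so d_H/7 = 4/7 ≈ 0.5714.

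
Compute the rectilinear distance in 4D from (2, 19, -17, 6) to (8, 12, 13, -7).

Σ|x_i - y_i| = |2 - 8| + |19 - 12| + |-17 - 13| + |6 - (-7)| = 6 + 7 + 30 + 13 = 56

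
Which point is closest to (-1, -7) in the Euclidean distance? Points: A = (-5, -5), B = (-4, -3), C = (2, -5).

Distances: d(A) ≈ 4.4721, d(B) = 5, d(C) ≈ 3.6056. Nearest: C = (2, -5) with distance 3.6056.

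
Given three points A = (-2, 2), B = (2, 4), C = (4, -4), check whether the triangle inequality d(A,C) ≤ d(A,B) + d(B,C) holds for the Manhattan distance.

d(A,B) = 4 + 2 = 6, d(B,C) = 2 + 8 = 10, d(A,C) = 6 + 6 = 12.
d(A,C) = 12 ≤ 6 + 10 = 16. Triangle inequality is satisfied.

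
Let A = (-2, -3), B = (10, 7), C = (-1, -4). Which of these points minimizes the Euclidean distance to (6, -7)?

Distances: d(A) ≈ 8.9443, d(B) ≈ 14.5602, d(C) ≈ 7.6158. Nearest: C = (-1, -4) with distance 7.6158.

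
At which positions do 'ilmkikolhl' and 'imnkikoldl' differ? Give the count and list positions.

Differing positions: 2, 3, 9. Hamming distance = 3.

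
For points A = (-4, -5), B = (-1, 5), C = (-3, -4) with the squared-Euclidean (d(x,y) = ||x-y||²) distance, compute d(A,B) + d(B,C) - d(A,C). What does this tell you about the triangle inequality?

d(A,B) = 3² + 10² = 109, d(B,C) = 2² + 9² = 85, d(A,C) = 1² + 1² = 2.
d(A,B) + d(B,C) - d(A,C) = 109 + 85 - 2 = 194 - 2 = 192. This is ≥ 0, so the triangle inequality holds for these points.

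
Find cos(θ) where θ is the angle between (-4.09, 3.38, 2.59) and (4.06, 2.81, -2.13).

With u = (-4.09, 3.38, 2.59), v = (4.06, 2.81, -2.13):
u·v = (-4.09)·4.06 + 3.38·2.81 + 2.59·(-2.13) = (-16.6054) + 9.4978 + (-5.5167) = -12.6243.
|u| = √((-4.09)² + 3.38² + 2.59²) = √(16.7281 + 11.4244 + 6.7081) = √34.8606, |v| = √(4.06² + 2.81² + (-2.13)²) = √(16.4836 + 7.8961 + 4.5369) = √28.9166.
cos θ = (u·v)/(|u||v|) = -12.6243/(√34.8606·√28.9166) ≈ -0.3976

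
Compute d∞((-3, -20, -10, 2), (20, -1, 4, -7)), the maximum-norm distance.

max(|x_i - y_i|) = max(|-3 - 20|, |-20 - (-1)|, |-10 - 4|, |2 - (-7)|) = max(23, 19, 14, 9) = 23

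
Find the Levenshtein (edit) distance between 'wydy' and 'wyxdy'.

Let D[i][j] be the edit distance between the first i characters of 'wydy' and the first j characters of 'wyxdy', with D[i][0] = i, D[0][j] = j, and D[i][j] = D[i-1][j-1] if the characters match, else 1 + min(D[i-1][j], D[i][j-1], D[i-1][j-1]). Filling the table (rows: prefixes of 'wydy', columns: prefixes of 'wyxdy'):
     ε  w  y  x  d  y
  ε  0  1  2  3  4  5
  w  1  0  1  2  3  4
  y  2  1  0  1  2  3
  d  3  2  1  1  1  2
  y  4  3  2  2  2  1
The bottom-right entry gives D[4][5] = 1, so no sequence of fewer than 1 edit works. Backtracking through the table gives one optimal edit sequence (1 edit):
  wydy → wyxdy (ins x @3)
Edit distance = 1.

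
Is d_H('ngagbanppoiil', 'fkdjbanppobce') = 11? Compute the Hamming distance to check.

Differing positions: 1, 2, 3, 4, 11, 12, 13. Hamming distance = 7, so the claim that d_H = 11 is false.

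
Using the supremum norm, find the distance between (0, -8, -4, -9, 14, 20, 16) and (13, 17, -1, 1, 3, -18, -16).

max(|x_i - y_i|) = max(|0 - 13|, |-8 - 17|, |-4 - (-1)|, |-9 - 1|, |14 - 3|, |20 - (-18)|, |16 - (-16)|) = max(13, 25, 3, 10, 11, 38, 32) = 38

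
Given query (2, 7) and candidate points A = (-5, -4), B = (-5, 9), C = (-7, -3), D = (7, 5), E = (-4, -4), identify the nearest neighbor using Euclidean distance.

Distances: d(A) ≈ 13.0384, d(B) ≈ 7.2801, d(C) ≈ 13.4536, d(D) ≈ 5.3852, d(E) ≈ 12.53. Nearest: D = (7, 5) with distance 5.3852.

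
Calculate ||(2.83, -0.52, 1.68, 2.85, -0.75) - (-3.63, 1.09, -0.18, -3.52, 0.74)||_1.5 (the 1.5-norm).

(Σ|x_i - y_i|^1.5)^(1/1.5) = (|2.83 - (-3.63)|^1.5 + |-0.52 - 1.09|^1.5 + |1.68 - (-0.18)|^1.5 + |2.85 - (-3.52)|^1.5 + |-0.75 - 0.74|^1.5)^(1/1.5)
= (6.46^1.5 + 1.61^1.5 + 1.86^1.5 + 6.37^1.5 + 1.49^1.5)^(1/1.5) ≈ (16.4191 + 2.0429 + 2.5367 + 16.0772 + 1.8188)^(1/1.5) = (38.8947)^(1/1.5) ≈ 11.4796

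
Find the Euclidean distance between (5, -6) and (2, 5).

√(Σ(x_i - y_i)²) = √((5 - 2)² + (-6 - 5)²)
= √(3² + (-11)²) = √(9 + 121) = √130 ≈ 11.4018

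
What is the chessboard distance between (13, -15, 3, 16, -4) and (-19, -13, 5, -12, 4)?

max(|x_i - y_i|) = max(|13 - (-19)|, |-15 - (-13)|, |3 - 5|, |16 - (-12)|, |-4 - 4|) = max(32, 2, 2, 28, 8) = 32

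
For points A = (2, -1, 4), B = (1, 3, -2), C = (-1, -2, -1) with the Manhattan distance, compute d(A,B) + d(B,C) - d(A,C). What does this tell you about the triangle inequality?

d(A,B) = 1 + 4 + 6 = 11, d(B,C) = 2 + 5 + 1 = 8, d(A,C) = 3 + 1 + 5 = 9.
d(A,B) + d(B,C) - d(A,C) = 11 + 8 - 9 = 19 - 9 = 10. This is ≥ 0, so the triangle inequality holds for these points.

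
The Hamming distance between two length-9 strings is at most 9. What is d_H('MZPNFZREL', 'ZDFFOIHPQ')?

Differing positions: 1, 2, 3, 4, 5, 6, 7, 8, 9. Hamming distance = 9. The maximum possible Hamming distance for length-9 strings is 9, so d_H/9 = 9/9 = 1.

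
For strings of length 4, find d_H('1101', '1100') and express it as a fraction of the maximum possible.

Differing positions: 4. Hamming distance = 1. The maximum possible Hamming distance for length-4 strings is 4, so d_H/4 = 1/4 = 0.25.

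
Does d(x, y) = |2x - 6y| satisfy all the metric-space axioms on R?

No. d fails symmetry: d(6, 4) = |2·6 - 6·4| = |-12| = 12, but d(4, 6) = |2·4 - 6·6| = |-28| = 28. Since 12 ≠ 28, d(x,y) ≠ d(y,x) in general.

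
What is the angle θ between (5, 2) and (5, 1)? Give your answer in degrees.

With u = (5, 2), v = (5, 1):
u·v = 5·5 + 2·1 = 25 + 2 = 27.
|u| = √(5² + 2²) = √29, |v| = √(5² + 1²) = √26, so |u||v| = √(29·26) = √754.
cos θ = (u·v)/(|u||v|) = 27/√754 ≈ 0.983282
θ = arccos(0.983282) ≈ 10.49°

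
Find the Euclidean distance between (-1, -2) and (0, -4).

√(Σ(x_i - y_i)²) = √((-1 - 0)² + (-2 - (-4))²)
= √((-1)² + 2²) = √(1 + 4) = √5 ≈ 2.2361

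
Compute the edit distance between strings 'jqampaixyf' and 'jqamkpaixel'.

Let D[i][j] be the edit distance between the first i characters of 'jqampaixyf' and the first j characters of 'jqamkpaixel', with D[i][0] = i, D[0][j] = j, and D[i][j] = D[i-1][j-1] if the characters match, else 1 + min(D[i-1][j], D[i][j-1], D[i-1][j-1]). Filling the table (rows: prefixes of 'jqampaixyf', columns: prefixes of 'jqamkpaixel'):
     ε  j  q  a  m  k  p  a  i  x  e  l
  ε  0  1  2  3  4  5  6  7  8  9 10 11
  j  1  0  1  2  3  4  5  6  7  8  9 10
  q  2  1  0  1  2  3  4  5  6  7  8  9
  a  3  2  1  0  1  2  3  4  5  6  7  8
  m  4  3  2  1  0  1  2  3  4  5  6  7
  p  5  4  3  2  1  1  1  2  3  4  5  6
  a  6  5  4  3  2  2  2  1  2  3  4  5
  i  7  6  5  4  3  3  3  2  1  2  3  4
  x  8  7  6  5  4  4  4  3  2  1  2  3
  y  9  8  7  6  5  5  5  4  3  2  2  3
  f 10  9  8  7  6  6  6  5  4  3  3  3
The bottom-right entry gives D[10][11] = 3, so no sequence of fewer than 3 edits works. Backtracking through the table gives one optimal edit sequence (3 edits):
  jqampaixyf → jqamkpaixyf (ins k @5)
  jqamkpaixyf → jqamkpaixef (sub y→e @10)
  jqamkpaixef → jqamkpaixel (sub f→l @11)
Edit distance = 3.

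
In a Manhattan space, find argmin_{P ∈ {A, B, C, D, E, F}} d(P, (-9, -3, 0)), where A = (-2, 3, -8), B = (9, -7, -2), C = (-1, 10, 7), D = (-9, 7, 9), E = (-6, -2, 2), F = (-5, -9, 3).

Distances: d(A) = 21, d(B) = 24, d(C) = 28, d(D) = 19, d(E) = 6, d(F) = 13. Nearest: E = (-6, -2, 2) with distance 6.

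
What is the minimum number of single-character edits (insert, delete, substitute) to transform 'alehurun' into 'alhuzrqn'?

Let D[i][j] be the edit distance between the first i characters of 'alehurun' and the first j characters of 'alhuzrqn', with D[i][0] = i, D[0][j] = j, and D[i][j] = D[i-1][j-1] if the characters match, else 1 + min(D[i-1][j], D[i][j-1], D[i-1][j-1]). Filling the table (rows: prefixes of 'alehurun', columns: prefixes of 'alhuzrqn'):
     ε  a  l  h  u  z  r  q  n
  ε  0  1  2  3  4  5  6  7  8
  a  1  0  1  2  3  4  5  6  7
  l  2  1  0  1  2  3  4  5  6
  e  3  2  1  1  2  3  4  5  6
  h  4  3  2  1  2  3  4  5  6
  u  5  4  3  2  1  2  3  4  5
  r  6  5  4  3  2  2  2  3  4
  u  7  6  5  4  3  3  3  3  4
  n  8  7  6  5  4  4  4  4  3
The bottom-right entry gives D[8][8] = 3, so no sequence of fewer than 3 edits works. Backtracking through the table gives one optimal edit sequence (3 edits):
  alehurun → alhurun (del e @3)
  alhurun → alhuzrun (ins z @5)
  alhuzrun → alhuzrqn (sub u→q @7)
Edit distance = 3.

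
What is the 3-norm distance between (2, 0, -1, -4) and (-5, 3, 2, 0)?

(Σ|x_i - y_i|^3)^(1/3) = (|2 - (-5)|^3 + |0 - 3|^3 + |-1 - 2|^3 + |-4 - 0|^3)^(1/3)
= (7^3 + 3^3 + 3^3 + 4^3)^(1/3) = (343 + 27 + 27 + 64)^(1/3) = (461)^(1/3) ≈ 7.725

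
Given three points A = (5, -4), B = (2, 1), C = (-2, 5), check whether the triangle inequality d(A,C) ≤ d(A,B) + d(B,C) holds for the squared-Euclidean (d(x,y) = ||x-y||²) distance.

d(A,B) = 3² + 5² = 34, d(B,C) = 4² + 4² = 32, d(A,C) = 7² + 9² = 130.
d(A,C) = 130 > 34 + 32 = 66. Triangle inequality is VIOLATED. (Squared-Euclidean is not a metric — this is a counterexample.)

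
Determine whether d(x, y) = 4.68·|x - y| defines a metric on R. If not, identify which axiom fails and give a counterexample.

Yes. Since |x - y| is a metric on R and 4.68 > 0, the positive scalar multiple 4.68·|x - y| is also a metric: scaling by a positive constant preserves non-negativity, identity (d=0 ⟺ |x-y|=0 ⟺ x=y), symmetry, and the triangle inequality.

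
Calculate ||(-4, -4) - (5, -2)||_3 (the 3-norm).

(Σ|x_i - y_i|^3)^(1/3) = (|-4 - 5|^3 + |-4 - (-2)|^3)^(1/3)
= (9^3 + 2^3)^(1/3) = (729 + 8)^(1/3) = (737)^(1/3) ≈ 9.0328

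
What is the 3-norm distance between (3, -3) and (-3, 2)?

(Σ|x_i - y_i|^3)^(1/3) = (|3 - (-3)|^3 + |-3 - 2|^3)^(1/3)
= (6^3 + 5^3)^(1/3) = (216 + 125)^(1/3) = (341)^(1/3) ≈ 6.9864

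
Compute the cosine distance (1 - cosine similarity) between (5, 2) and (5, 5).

With u = (5, 2), v = (5, 5):
u·v = 5·5 + 2·5 = 25 + 10 = 35.
|u| = √(5² + 2²) = √29, |v| = √(5² + 5²) = √50, so |u||v| = √(29·50) = √1450.
cos θ = (u·v)/(|u||v|) = 35/√1450 ≈ 0.9191
Cosine distance = 1 - cos θ ≈ 1 - 0.9191 = 0.0809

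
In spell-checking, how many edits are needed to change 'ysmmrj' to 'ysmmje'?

Let D[i][j] be the edit distance between the first i characters of 'ysmmrj' and the first j characters of 'ysmmje', with D[i][0] = i, D[0][j] = j, and D[i][j] = D[i-1][j-1] if the characters match, else 1 + min(D[i-1][j], D[i][j-1], D[i-1][j-1]). Filling the table (rows: prefixes of 'ysmmrj', columns: prefixes of 'ysmmje'):
     ε  y  s  m  m  j  e
  ε  0  1  2  3  4  5  6
  y  1  0  1  2  3  4  5
  s  2  1  0  1  2  3  4
  m  3  2  1  0  1  2  3
  m  4  3  2  1  0  1  2
  r  5  4  3  2  1  1  2
  j  6  5  4  3  2  1  2
The bottom-right entry gives D[6][6] = 2, so no sequence of fewer than 2 edits works. Backtracking through the table gives one optimal edit sequence (2 edits):
  ysmmrj → ysmmjj (sub r→j @5)
  ysmmjj → ysmmje (sub j→e @6)
Edit distance = 2.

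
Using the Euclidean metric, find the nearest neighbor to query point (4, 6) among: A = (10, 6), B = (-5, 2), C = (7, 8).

Distances: d(A) = 6, d(B) ≈ 9.8489, d(C) ≈ 3.6056. Nearest: C = (7, 8) with distance 3.6056.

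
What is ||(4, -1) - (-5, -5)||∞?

max(|x_i - y_i|) = max(|4 - (-5)|, |-1 - (-5)|) = max(9, 4) = 9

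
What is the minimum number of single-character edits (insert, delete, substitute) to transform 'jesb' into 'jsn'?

Let D[i][j] be the edit distance between the first i characters of 'jesb' and the first j characters of 'jsn', with D[i][0] = i, D[0][j] = j, and D[i][j] = D[i-1][j-1] if the characters match, else 1 + min(D[i-1][j], D[i][j-1], D[i-1][j-1]). Filling the table (rows: prefixes of 'jesb', columns: prefixes of 'jsn'):
     ε  j  s  n
  ε  0  1  2  3
  j  1  0  1  2
  e  2  1  1  2
  s  3  2  1  2
  b  4  3  2  2
The bottom-right entry gives D[4][3] = 2, so no sequence of fewer than 2 edits works. Backtracking through the table gives one optimal edit sequence (2 edits):
  jesb → jsb (del e @2)
  jsb → jsn (sub b→n @3)
Edit distance = 2.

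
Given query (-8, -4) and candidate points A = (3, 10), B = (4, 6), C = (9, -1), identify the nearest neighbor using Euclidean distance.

Distances: d(A) ≈ 17.8045, d(B) ≈ 15.6205, d(C) ≈ 17.2627. Nearest: B = (4, 6) with distance 15.6205.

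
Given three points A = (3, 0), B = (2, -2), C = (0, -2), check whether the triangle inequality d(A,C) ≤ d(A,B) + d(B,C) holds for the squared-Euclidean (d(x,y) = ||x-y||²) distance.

d(A,B) = 1² + 2² = 5, d(B,C) = 2² + 0² = 4, d(A,C) = 3² + 2² = 13.
d(A,C) = 13 > 5 + 4 = 9. Triangle inequality is VIOLATED. (Squared-Euclidean is not a metric — this is a counterexample.)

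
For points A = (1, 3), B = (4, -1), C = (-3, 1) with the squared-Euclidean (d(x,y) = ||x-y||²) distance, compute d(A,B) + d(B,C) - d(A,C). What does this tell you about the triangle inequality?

d(A,B) = 3² + 4² = 25, d(B,C) = 7² + 2² = 53, d(A,C) = 4² + 2² = 20.
d(A,B) + d(B,C) - d(A,C) = 25 + 53 - 20 = 78 - 20 = 58. This is ≥ 0, so the triangle inequality holds for these points.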